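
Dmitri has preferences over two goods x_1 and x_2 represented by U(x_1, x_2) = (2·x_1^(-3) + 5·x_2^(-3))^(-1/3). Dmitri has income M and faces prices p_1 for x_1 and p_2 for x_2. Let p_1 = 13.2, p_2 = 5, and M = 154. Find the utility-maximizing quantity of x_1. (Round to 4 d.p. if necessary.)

MRS = MU_x_1/MU_x_2 = (2/5)·(x_2/x_1)^(4). Set equal to p_1/p_2.
Solve for the ratio: x_2/x_1 = [(5/2)·p_1/p_2]^(0.25).
Substitute x_2 = (x_2/x_1)·x_1 into the budget: x_1* = M/(p_1 + p_2·(x_2/x_1)).
Numerically x_2/x_1 = 1.602825, so x_1* = 154/(13.2 + 5·1.602825) = 7.2593.

x_1* = 7.2593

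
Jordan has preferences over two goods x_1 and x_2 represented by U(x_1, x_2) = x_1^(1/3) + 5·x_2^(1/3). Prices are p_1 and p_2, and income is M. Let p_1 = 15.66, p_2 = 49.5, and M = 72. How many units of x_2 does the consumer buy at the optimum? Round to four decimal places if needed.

MRS = MU_x_1/MU_x_2 = (1/5)·(x_2/x_1)^(2/3). Set equal to p_1/p_2.
Hence x_2/x_1 = (5·p_1/p_2)^(1/(2/3)), i.e. raised to the 1.5 power.
Substitute x_2 = (x_2/x_1)·x_1 into the budget: x_1* = M/(p_1 + p_2·(x_2/x_1)).
Numerically x_2/x_1 = 1.989458, so x_1* = 72/(15.66 + 49.5·1.989458) = 0.6308 and x_2* = 1.989458·0.6308 = 1.255.

x_2* = 1.255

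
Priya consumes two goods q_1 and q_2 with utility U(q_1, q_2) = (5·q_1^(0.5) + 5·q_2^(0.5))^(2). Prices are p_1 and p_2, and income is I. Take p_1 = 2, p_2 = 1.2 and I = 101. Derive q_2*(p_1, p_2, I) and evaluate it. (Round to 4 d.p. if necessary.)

q_2* = 52.6042

From the CES first-order condition, (q_2/q_1)^(0.5) = p_1/p_2.
Solve for the ratio: q_2/q_1 = [p_1/p_2]^(2).
Substitute q_2 = (q_2/q_1)·q_1 into the budget: q_1* = I/(p_1 + p_2·(q_2/q_1)).
Numerically q_2/q_1 = 2.777778, so q_1* = 101/(2 + 1.2·2.777778) = 18.9375 and q_2* = 2.777778·18.9375 = 52.6042.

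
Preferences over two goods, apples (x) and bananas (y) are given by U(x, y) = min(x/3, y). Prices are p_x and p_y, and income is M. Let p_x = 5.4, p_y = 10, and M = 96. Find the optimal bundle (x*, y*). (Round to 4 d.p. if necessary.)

With perfect complements, no substitution: consume in ratio x:y = 3:1.
Budget: p_x·x + p_y·(1/3)·x = M, so (3·p_x + p_y)·x = 3·M.
Demand: x*(p_x,p_y,M) = 3·M/(3·p_x + p_y), y* = M/(3·p_x + p_y).
Here 3·5.4 + 10 = 26.2, giving x* = 10.9924 and y* = 3.6641.

x* = 10.9924, y* = 3.6641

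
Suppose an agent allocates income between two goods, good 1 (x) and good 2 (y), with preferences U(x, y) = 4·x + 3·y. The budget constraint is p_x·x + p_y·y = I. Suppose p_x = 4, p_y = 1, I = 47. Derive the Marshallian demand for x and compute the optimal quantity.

Perfect substitutes: compare marginal utility per dollar. 4/p_x vs 3/p_y → 1 vs 3.
y gives more utility per dollar, so spend all income on y: y* = I/p_y, x* = 0.
Numerically: x* = 0, y* = 47.

x* = 0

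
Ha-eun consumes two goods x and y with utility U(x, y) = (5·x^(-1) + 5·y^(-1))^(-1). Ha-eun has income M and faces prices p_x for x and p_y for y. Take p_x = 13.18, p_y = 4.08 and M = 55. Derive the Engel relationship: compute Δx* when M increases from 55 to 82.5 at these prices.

MU_x ∝ 5·x^(-2), MU_y ∝ 5·y^(-2), so MRS = (y/x)^(2) = p_x/p_y.
Hence y/x = (p_x/p_y)^(1/(2)), i.e. raised to the 0.5 power.
With the ratio pinned down, the budget gives x* = M/(p_x + p_y·(y/x)) and y* = (y/x)·x*.
Numerically y/x = 1.797329, so x* = 55/(13.18 + 4.08·1.797329) = 2.6812.
At M' = 82.5: x* = 4.0218. Change: 4.0218 − 2.6812 = 1.3406.

Δx* = 1.3406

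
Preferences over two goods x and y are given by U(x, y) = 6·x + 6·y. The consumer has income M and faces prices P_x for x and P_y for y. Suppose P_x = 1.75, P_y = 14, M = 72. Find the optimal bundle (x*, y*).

Linear utility — the consumer picks whichever good has higher MU/price: 6/1.75 = 3.4286 vs 6/14 = 0.4286.
x gives more utility per dollar, so spend all income on x: x* = M/P_x, y* = 0.
Numerically: x* = 41.1429, y* = 0.

x* = 41.1429, y* = 0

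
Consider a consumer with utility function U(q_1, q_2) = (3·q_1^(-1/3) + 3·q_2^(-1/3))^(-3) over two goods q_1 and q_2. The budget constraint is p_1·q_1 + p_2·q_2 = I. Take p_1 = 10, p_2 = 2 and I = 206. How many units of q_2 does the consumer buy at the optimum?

q_2* = 41.2768

MU_q_1 ∝ 3·q_1^(-4/3), MU_q_2 ∝ 3·q_2^(-4/3), so MRS = (q_2/q_1)^(4/3) = p_1/p_2.
Solve for the ratio: q_2/q_1 = [p_1/p_2]^(0.75).
With the ratio pinned down, the budget gives q_1* = I/(p_1 + p_2·(q_2/q_1)) and q_2* = (q_2/q_1)·q_1*.
Numerically q_2/q_1 = 3.343702, so q_1* = 206/(10 + 2·3.343702) = 12.3446 and q_2* = 3.343702·12.3446 = 41.2768.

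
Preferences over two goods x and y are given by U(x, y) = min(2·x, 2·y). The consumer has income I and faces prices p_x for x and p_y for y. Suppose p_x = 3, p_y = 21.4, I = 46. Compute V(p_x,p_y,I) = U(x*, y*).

Leontief preferences: the optimum is at the kink where x/2 = y/2, i.e. y = x.
Budget: p_x·x + p_y·x = I, so (2·p_x + 2·p_y)·x = 2·I.
Demand: x*(p_x,p_y,I) = 2·I/(2·p_x + 2·p_y), y* = 2·I/(2·p_x + 2·p_y).
Here 2·3 + 2·21.4 = 48.8, giving x* = 1.8852 and y* = 1.8852.
Utility at the optimum: U(1.8852, 1.8852) = 3.7705.

V = 3.7705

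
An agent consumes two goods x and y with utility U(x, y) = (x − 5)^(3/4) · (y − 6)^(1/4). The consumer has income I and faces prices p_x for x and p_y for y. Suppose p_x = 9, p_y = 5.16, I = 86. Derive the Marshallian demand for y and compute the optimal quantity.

y* = 6.4864

This is Cobb-Douglas in (x−5, y−6): tangency gives 0.75·p_y·(y−6) = 0.25·p_x·(x−5).
After buying the subsistence bundle (5, 6), a share 0.75 of the remaining income goes to x: x* = 5 + 0.75·(I − 5p_x − 6p_y)/p_x.
Discretionary income = 86 − 5·9 − 6·5.16 = 10.04; y* = 6 + 0.25·10.04/5.16 = 6.4864.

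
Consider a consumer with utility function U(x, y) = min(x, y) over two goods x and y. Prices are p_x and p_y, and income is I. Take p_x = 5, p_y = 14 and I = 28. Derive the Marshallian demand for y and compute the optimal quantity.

y* = 1.4737

Demand: x*(p_x,p_y,I) = I/(p_x + p_y), y* = I/(p_x + p_y).
Here 5 + 14 = 19, giving y* = 1.4737.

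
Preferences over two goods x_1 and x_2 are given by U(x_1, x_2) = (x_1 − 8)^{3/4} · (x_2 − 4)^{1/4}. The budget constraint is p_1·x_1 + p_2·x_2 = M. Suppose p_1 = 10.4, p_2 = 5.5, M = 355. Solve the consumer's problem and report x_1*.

MRS = 3·(x_2−4)/(x_1−8). Tangency with p_1/p_2 gives x_2−4 = (1/3)·(p_1/p_2)·(x_1−8).
Substituting into the budget: x_1* = 8 + 0.75·(M − 8·p_1 − 4·p_2)/p_1, and x_2* = 4 + 0.25·(…)/p_2.
Discretionary income = 355 − 8·10.4 − 4·5.5 = 249.8; x_1* = 8 + 0.75·249.8/10.4 = 26.0144.

x_1* = 26.0144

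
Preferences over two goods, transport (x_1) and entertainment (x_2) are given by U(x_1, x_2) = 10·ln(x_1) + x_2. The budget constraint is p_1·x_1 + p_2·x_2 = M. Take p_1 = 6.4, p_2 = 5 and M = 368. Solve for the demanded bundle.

So x_1*(p_1,p_2) = 10·p_2/p_1, independent of income; and x_2* = (M − 10·p_2)/p_2.
At the given prices: x_1* = 10·5/6.4 = 7.8125, and x_2* = 63.6.

x_1* = 7.8125, x_2* = 63.6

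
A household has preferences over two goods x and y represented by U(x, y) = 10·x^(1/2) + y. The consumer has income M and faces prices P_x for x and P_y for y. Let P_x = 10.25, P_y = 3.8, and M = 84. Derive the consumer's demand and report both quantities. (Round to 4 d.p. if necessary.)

x* = 3.436, y* = 12.837

Utility is quasi-linear in y; the FOC for x is 5/√x = P_x/P_y.
Thus x* = (5·P_y/P_x)² — independent of M — with the rest of income spent on y.
Plugging in: x* = (5·3.8/10.25)² = 3.436, y* = 12.837.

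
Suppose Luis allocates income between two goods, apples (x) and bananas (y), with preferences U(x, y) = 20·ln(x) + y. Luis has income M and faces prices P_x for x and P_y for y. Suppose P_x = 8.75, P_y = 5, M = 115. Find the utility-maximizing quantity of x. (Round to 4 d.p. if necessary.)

Set MRS = P_x/P_y: (20/x)/1 = P_x/P_y.
So x*(P_x,P_y) = 20·P_y/P_x, independent of income; and y* = (M − 20·P_y)/P_y.
At the given prices: x* = 20·5/8.75 = 11.4286.

x* = 11.4286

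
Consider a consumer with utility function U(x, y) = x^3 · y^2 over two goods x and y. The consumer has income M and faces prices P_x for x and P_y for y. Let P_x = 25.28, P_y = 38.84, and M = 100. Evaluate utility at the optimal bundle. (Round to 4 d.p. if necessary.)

MU_x/MU_y = (3·y)/(2·x); tangency sets this equal to P_x/P_y.
So 3·P_y·y = 2·P_x·x; combined with the budget, a share 0.6 of income goes to x.
Demand: x*(P_x,P_y,M) = 0.6·M/P_x and y* = 0.4·M/P_y.
At P_x=25.28, P_y=38.84, M=100: x* = 0.6·100/25.28 = 2.3734, y* = 1.0299.
Utility at the optimum: U(2.3734, 1.0299) = 14.1803.

V = 14.1803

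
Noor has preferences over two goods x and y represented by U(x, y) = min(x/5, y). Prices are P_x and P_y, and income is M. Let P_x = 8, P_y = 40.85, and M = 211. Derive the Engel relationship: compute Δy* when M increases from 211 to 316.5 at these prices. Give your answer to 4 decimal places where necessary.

Δy* = 1.3049

Leontief preferences: the optimum is at the kink where x/5 = y/1, i.e. y = (1/5)·x.
Budget: P_x·x + P_y·(1/5)·x = M, so (5·P_x + P_y)·x = 5·M.
Demand: x*(P_x,P_y,M) = 5·M/(5·P_x + P_y), y* = M/(5·P_x + P_y).
Here 5·8 + 40.85 = 80.85, giving y* = 2.6098.
At M' = 316.5: y* = 3.9147. Change: 3.9147 − 2.6098 = 1.3049.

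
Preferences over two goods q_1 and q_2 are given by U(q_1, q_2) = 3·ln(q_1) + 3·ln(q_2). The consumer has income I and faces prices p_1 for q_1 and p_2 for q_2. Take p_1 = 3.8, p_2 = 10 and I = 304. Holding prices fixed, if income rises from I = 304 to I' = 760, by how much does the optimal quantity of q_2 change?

Δq_2* = 22.8

Tangency: MRS = q_2/q_1 = p_1/p_2.
So 3·p_2·q_2 = 3·p_1·q_1; combined with the budget, a share 0.5 of income goes to q_1.
Demand: q_1*(p_1,p_2,I) = 0.5·I/p_1 and q_2* = 0.5·I/p_2.
At p_1=3.8, p_2=10, I=304: q_2* = 0.5·304/10 = 15.2.
At I' = 760: q_2* = 38. Change: 38 − 15.2 = 22.8.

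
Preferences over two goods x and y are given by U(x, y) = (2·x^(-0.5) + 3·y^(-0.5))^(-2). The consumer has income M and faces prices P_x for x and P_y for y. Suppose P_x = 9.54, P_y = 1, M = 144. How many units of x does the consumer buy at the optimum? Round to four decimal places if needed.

x* = 9.3299

MRS = MU_x/MU_y = (2/3)·(y/x)^(1.5). Set equal to P_x/P_y.
Solve for the ratio: y/x = [(3/2)·P_x/P_y]^(2/3).
Substitute y = (y/x)·x into the budget: x* = M/(P_x + P_y·(y/x)).
Numerically y/x = 5.894221, so x* = 144/(9.54 + 1·5.894221) = 9.3299.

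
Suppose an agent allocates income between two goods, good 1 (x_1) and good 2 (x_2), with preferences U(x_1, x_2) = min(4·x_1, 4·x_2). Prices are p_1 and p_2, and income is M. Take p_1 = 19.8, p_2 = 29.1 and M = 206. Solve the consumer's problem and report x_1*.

With perfect complements, no substitution: consume in ratio x_1:x_2 = 4:4.
Budget: p_1·x_1 + p_2·x_1 = M, so (4·p_1 + 4·p_2)·x_1 = 4·M.
Demand: x_1*(p_1,p_2,M) = 4·M/(4·p_1 + 4·p_2), x_2* = 4·M/(4·p_1 + 4·p_2).
Here 4·19.8 + 4·29.1 = 195.6, giving x_1* = 4.2127.

x_1* = 4.2127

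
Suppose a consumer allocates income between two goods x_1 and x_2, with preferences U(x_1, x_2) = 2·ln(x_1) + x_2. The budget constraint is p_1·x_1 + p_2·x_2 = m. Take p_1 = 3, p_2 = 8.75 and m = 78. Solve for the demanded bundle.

At the given prices: x_1* = 2·8.75/3 = 5.8333, and x_2* = 6.9143.

x_1* = 5.8333, x_2* = 6.9143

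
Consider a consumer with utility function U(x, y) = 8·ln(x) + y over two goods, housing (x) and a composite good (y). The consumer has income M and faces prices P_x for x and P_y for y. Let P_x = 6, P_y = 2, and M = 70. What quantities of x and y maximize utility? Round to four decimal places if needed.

x* = 2.6667, y* = 27

Set MRS = P_x/P_y: (8/x)/1 = P_x/P_y.
So x*(P_x,P_y) = 8·P_y/P_x, independent of income; and y* = (M − 8·P_y)/P_y.
At the given prices: x* = 8·2/6 = 2.6667, and y* = 27.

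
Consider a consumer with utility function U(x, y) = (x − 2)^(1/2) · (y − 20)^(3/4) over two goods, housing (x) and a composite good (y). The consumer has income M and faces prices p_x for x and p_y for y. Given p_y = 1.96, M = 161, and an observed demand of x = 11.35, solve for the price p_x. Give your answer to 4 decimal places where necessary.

MRS = (2/3)·(y−20)/(x−2). Tangency with p_x/p_y gives y−20 = (3/2)·(p_x/p_y)·(x−2).
Substituting into the budget: x* = 2 + 0.4·(M − 2·p_x − 20·p_y)/p_x, and y* = 20 + 0.6·(…)/p_y.
Set x* = 11.35 in the demand function and solve for p_x: p_x = 4.8.

p_x = 4.8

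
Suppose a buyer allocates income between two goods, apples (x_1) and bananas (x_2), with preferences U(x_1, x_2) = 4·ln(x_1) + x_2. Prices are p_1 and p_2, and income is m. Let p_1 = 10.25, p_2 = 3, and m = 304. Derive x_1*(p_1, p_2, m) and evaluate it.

At the given prices: x_1* = 4·3/10.25 = 1.1707.

x_1* = 1.1707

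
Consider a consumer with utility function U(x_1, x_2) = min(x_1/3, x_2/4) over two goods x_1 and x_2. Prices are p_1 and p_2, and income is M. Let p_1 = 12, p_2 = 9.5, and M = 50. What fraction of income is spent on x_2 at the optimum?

With perfect complements, no substitution: consume in ratio x_1:x_2 = 3:4.
Budget: p_1·x_1 + p_2·(4/3)·x_1 = M, so (3·p_1 + 4·p_2)·x_1 = 3·M.
Demand: x_1*(p_1,p_2,M) = 3·M/(3·p_1 + 4·p_2), x_2* = 4·M/(3·p_1 + 4·p_2).
Here 3·12 + 4·9.5 = 74, giving x_1* = 2.027 and x_2* = 2.7027.
Expenditure on x_2: 9.5·2.7027 = 25.6757; share = 0.5135.

share on x_2 = 0.5135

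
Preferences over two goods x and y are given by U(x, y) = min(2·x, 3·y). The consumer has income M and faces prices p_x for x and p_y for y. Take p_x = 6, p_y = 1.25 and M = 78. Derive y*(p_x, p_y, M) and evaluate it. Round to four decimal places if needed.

Leontief preferences: the optimum is at the kink where x/3 = y/2, i.e. y = (2/3)·x.
Budget: p_x·x + p_y·(2/3)·x = M, so (3·p_x + 2·p_y)·x = 3·M.
Demand: x*(p_x,p_y,M) = 3·M/(3·p_x + 2·p_y), y* = 2·M/(3·p_x + 2·p_y).
Here 3·6 + 2·1.25 = 20.5, giving y* = 7.6098.

y* = 7.6098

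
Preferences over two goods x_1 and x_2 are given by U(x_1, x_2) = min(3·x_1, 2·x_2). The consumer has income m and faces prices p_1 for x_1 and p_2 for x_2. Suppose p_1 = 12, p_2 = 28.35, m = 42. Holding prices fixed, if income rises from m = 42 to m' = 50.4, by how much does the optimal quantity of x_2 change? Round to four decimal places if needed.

With perfect complements, no substitution: consume in ratio x_1:x_2 = 2:3.
Budget: p_1·x_1 + p_2·(3/2)·x_1 = m, so (2·p_1 + 3·p_2)·x_1 = 2·m.
Demand: x_1*(p_1,p_2,m) = 2·m/(2·p_1 + 3·p_2), x_2* = 3·m/(2·p_1 + 3·p_2).
Here 2·12 + 3·28.35 = 109.05, giving x_2* = 1.1554.
At m' = 50.4: x_2* = 1.3865. Change: 1.3865 − 1.1554 = 0.2311.

Δx_2* = 0.2311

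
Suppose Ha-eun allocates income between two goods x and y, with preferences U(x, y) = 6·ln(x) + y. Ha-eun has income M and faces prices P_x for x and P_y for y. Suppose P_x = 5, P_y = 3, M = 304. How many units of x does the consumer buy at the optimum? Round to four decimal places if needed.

Set MRS = P_x/P_y: (6/x)/1 = P_x/P_y.
So x*(P_x,P_y) = 6·P_y/P_x, independent of income; and y* = (M − 6·P_y)/P_y.
At the given prices: x* = 6·3/5 = 3.6.

x* = 3.6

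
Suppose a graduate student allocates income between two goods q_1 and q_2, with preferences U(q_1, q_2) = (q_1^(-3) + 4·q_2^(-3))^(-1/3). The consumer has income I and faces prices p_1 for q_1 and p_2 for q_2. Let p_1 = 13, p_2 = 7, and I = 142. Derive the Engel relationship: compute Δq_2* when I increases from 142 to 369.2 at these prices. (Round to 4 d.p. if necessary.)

Δq_2* = 15.2746

Substitute q_2 = (q_2/q_1)·q_1 into the budget: q_1* = I/(p_1 + p_2·(q_2/q_1)).
Numerically q_2/q_1 = 1.650921, so q_1* = 142/(13 + 7·1.650921) = 5.7826 and q_2* = 1.650921·5.7826 = 9.5466.
At I' = 369.2: q_2* = 24.8212. Change: 24.8212 − 9.5466 = 15.2746.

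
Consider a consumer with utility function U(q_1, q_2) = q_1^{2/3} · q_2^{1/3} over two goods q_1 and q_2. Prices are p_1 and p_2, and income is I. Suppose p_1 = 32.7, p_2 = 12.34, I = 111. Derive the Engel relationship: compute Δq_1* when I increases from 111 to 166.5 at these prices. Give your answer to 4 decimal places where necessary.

The MRS is 2·q_2/q_1. Set MRS = p_1/p_2.
Rearranging, p_2·q_2 = (1/2)·p_1·q_1. Substituting into the budget gives p_1·q_1·(1 + (1/2)) = I.
Demand: q_1*(p_1,p_2,I) = 2/3·I/p_1 and q_2* = 1/3·I/p_2.
At p_1=32.7, p_2=12.34, I=111: q_1* = 2/3·111/32.7 = 2.263.
At I' = 166.5: q_1* = 3.3945. Change: 3.3945 − 2.263 = 1.1315.

Δq_1* = 1.1315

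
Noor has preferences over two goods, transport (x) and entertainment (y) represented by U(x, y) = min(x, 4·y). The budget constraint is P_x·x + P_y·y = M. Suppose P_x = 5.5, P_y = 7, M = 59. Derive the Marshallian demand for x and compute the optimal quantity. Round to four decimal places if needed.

With perfect complements, no substitution: consume in ratio x:y = 4:1.
Budget: P_x·x + P_y·(1/4)·x = M, so (4·P_x + P_y)·x = 4·M.
Demand: x*(P_x,P_y,M) = 4·M/(4·P_x + P_y), y* = M/(4·P_x + P_y).
Here 4·5.5 + 7 = 29, giving x* = 8.1379.

x* = 8.1379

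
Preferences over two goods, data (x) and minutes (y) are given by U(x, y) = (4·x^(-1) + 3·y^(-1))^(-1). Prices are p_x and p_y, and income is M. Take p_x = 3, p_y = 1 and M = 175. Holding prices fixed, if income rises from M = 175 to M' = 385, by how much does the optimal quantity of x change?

MU_x ∝ 4·x^(-2), MU_y ∝ 3·y^(-2), so MRS = (4/3)·(y/x)^(2) = p_x/p_y.
Solve for the ratio: y/x = [(3/4)·p_x/p_y]^(0.5).
Substitute y = (y/x)·x into the budget: x* = M/(p_x + p_y·(y/x)).
Numerically y/x = 1.5, so x* = 175/(3 + 1·1.5) = 38.8889.
At M' = 385: x* = 85.5556. Change: 85.5556 − 38.8889 = 46.6667.

Δx* = 46.6667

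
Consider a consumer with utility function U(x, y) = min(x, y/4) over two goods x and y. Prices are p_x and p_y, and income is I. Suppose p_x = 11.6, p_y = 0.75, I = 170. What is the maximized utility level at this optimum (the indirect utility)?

With perfect complements, no substitution: consume in ratio x:y = 1:4.
Budget: p_x·x + p_y·4·x = I, so (p_x + 4·p_y)·x = I.
Demand: x*(p_x,p_y,I) = I/(p_x + 4·p_y), y* = 4·I/(p_x + 4·p_y).
Here 11.6 + 4·0.75 = 14.6, giving x* = 11.6438 and y* = 46.5753.
Utility at the optimum: U(11.6438, 46.5753) = 11.6438.

V = 11.6438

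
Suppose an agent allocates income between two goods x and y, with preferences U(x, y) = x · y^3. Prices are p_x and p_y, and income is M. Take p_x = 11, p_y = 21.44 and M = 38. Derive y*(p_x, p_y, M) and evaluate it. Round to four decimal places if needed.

The MRS is (1/3)·y/x. Set MRS = p_x/p_y.
Rearranging, p_y·y = 3·p_x·x. Substituting into the budget gives p_x·x·(1 + 3) = M.
Demand: x*(p_x,p_y,M) = 0.25·M/p_x and y* = 0.75·M/p_y.
At p_x=11, p_y=21.44, M=38: y* = 0.75·38/21.44 = 1.3293.

y* = 1.3293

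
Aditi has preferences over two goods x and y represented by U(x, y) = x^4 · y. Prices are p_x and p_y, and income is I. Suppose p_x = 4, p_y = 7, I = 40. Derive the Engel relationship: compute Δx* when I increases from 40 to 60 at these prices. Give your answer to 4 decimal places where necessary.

Δx* = 4

MU_x/MU_y = (4·y)/(x); tangency sets this equal to p_x/p_y.
So 4·p_y·y = p_x·x; combined with the budget, a share 0.8 of income goes to x.
Demand: x*(p_x,p_y,I) = 0.8·I/p_x and y* = 0.2·I/p_y.
At p_x=4, p_y=7, I=40: x* = 0.8·40/4 = 8.
At I' = 60: x* = 12. Change: 12 − 8 = 4.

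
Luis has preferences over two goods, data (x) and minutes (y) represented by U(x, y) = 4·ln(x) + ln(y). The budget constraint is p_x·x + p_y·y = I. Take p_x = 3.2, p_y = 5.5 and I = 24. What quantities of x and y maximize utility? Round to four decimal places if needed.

x* = 6, y* = 0.8727

Tangency: MRS = 4·y/x = p_x/p_y.
So 4·p_y·y = p_x·x; combined with the budget, a share 0.8 of income goes to x.
Demand: x*(p_x,p_y,I) = 0.8·I/p_x and y* = 0.2·I/p_y.
At p_x=3.2, p_y=5.5, I=24: x* = 0.8·24/3.2 = 6, y* = 0.8727.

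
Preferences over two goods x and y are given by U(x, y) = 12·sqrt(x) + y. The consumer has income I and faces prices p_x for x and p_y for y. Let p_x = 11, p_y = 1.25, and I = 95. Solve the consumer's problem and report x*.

Utility is quasi-linear in y; the FOC for x is 6/√x = p_x/p_y.
Thus x* = (6·p_y/p_x)² — independent of I — with the rest of income spent on y.
Plugging in: x* = (6·1.25/11)² = 0.4649.

x* = 0.4649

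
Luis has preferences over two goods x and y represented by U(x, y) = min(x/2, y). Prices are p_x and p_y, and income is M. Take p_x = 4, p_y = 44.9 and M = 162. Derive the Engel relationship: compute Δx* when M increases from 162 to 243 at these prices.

With perfect complements, no substitution: consume in ratio x:y = 2:1.
Budget: p_x·x + p_y·(1/2)·x = M, so (2·p_x + p_y)·x = 2·M.
Demand: x*(p_x,p_y,M) = 2·M/(2·p_x + p_y), y* = M/(2·p_x + p_y).
Here 2·4 + 44.9 = 52.9, giving x* = 6.1248.
At M' = 243: x* = 9.1871. Change: 9.1871 − 6.1248 = 3.0624.

Δx* = 3.0624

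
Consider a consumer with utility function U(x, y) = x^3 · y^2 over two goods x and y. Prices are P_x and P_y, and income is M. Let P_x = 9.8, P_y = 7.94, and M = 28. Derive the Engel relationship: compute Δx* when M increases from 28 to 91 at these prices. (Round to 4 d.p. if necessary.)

The MRS is (3/2)·y/x. Set MRS = P_x/P_y.
So 3·P_y·y = 2·P_x·x; combined with the budget, a share 0.6 of income goes to x.
Demand: x*(P_x,P_y,M) = 0.6·M/P_x and y* = 0.4·M/P_y.
At P_x=9.8, P_y=7.94, M=28: x* = 0.6·28/9.8 = 1.7143.
At M' = 91: x* = 5.5714. Change: 5.5714 − 1.7143 = 3.8571.

Δx* = 3.8571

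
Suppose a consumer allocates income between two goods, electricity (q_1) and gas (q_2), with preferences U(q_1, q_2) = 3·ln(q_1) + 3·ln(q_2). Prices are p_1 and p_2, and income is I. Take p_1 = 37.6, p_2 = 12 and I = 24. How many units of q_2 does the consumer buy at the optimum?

q_2* = 1

MU_q_1/MU_q_2 = (3·q_2)/(3·q_1); tangency sets this equal to p_1/p_2.
Rearranging, p_2·q_2 = p_1·q_1. Substituting into the budget gives p_1·q_1·(1 + 1) = I.
Demand: q_1*(p_1,p_2,I) = 0.5·I/p_1 and q_2* = 0.5·I/p_2.
At p_1=37.6, p_2=12, I=24: q_2* = 0.5·24/12 = 1.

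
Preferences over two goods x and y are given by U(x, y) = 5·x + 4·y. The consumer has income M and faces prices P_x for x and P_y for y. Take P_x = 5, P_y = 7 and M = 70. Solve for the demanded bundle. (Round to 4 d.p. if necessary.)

x* = 14, y* = 0

Perfect substitutes: compare marginal utility per dollar. 5/P_x vs 4/P_y → 1 vs 0.5714.
x gives more utility per dollar, so spend all income on x: x* = M/P_x, y* = 0.
Numerically: x* = 14, y* = 0.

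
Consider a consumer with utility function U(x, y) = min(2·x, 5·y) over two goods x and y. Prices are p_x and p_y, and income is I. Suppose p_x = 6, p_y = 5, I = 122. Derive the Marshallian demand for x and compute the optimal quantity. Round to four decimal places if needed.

With perfect complements, no substitution: consume in ratio x:y = 5:2.
Budget: p_x·x + p_y·(2/5)·x = I, so (5·p_x + 2·p_y)·x = 5·I.
Demand: x*(p_x,p_y,I) = 5·I/(5·p_x + 2·p_y), y* = 2·I/(5·p_x + 2·p_y).
Here 5·6 + 2·5 = 40, giving x* = 15.25.

x* = 15.25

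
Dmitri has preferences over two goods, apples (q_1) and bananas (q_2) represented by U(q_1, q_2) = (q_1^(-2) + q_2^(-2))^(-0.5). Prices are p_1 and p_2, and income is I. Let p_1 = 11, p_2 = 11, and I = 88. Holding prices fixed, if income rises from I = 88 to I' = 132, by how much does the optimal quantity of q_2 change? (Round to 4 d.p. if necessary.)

MRS = MU_q_1/MU_q_2 = (q_2/q_1)^(3). Set equal to p_1/p_2.
Hence q_2/q_1 = (p_1/p_2)^(1/(3)), i.e. raised to the 1/3 power.
With the ratio pinned down, the budget gives q_1* = I/(p_1 + p_2·(q_2/q_1)) and q_2* = (q_2/q_1)·q_1*.
Numerically q_2/q_1 = 1, so q_1* = 88/(11 + 11·1) = 4 and q_2* = 1·4 = 4.
At I' = 132: q_2* = 6. Change: 6 − 4 = 2.

Δq_2* = 2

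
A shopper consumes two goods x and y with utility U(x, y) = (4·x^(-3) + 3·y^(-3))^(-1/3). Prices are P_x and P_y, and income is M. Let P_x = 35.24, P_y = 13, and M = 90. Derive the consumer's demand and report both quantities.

From the CES first-order condition, (4/3)·(y/x)^(4) = P_x/P_y.
Solve for the ratio: y/x = [(3/4)·P_x/P_y]^(0.25).
With the ratio pinned down, the budget gives x* = M/(P_x + P_y·(y/x)) and y* = (y/x)·x*.
Numerically y/x = 1.194094, so x* = 90/(35.24 + 13·1.194094) = 1.7729 and y* = 1.194094·1.7729 = 2.1171.

x* = 1.7729, y* = 2.1171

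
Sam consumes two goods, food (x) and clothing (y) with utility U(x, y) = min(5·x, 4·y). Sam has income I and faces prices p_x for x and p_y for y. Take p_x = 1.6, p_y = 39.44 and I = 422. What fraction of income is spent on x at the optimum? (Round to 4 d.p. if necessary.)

share on x = 0.0314

With perfect complements, no substitution: consume in ratio x:y = 4:5.
Budget: p_x·x + p_y·(5/4)·x = I, so (4·p_x + 5·p_y)·x = 4·I.
Demand: x*(p_x,p_y,I) = 4·I/(4·p_x + 5·p_y), y* = 5·I/(4·p_x + 5·p_y).
Here 4·1.6 + 5·39.44 = 203.6, giving x* = 8.2908 and y* = 10.3635.
Expenditure on x: 1.6·8.2908 = 13.2652; share = 0.0314.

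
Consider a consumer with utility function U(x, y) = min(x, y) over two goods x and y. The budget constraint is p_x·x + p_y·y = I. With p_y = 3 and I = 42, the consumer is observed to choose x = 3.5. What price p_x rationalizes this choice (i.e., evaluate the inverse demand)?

Leontief preferences: the optimum is at the kink where x/1 = y/1, i.e. y = x.
Budget: p_x·x + p_y·x = I, so (p_x + p_y)·x = I.
Demand: x*(p_x,p_y,I) = I/(p_x + p_y), y* = I/(p_x + p_y).
Set x* = 3.5 in the demand function and solve for p_x: p_x = 9.

p_x = 9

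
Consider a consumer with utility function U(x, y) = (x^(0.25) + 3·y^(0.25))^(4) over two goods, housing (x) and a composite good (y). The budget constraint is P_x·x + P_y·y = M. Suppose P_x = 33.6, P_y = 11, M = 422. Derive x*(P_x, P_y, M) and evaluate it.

From the CES first-order condition, (1/3)·(y/x)^(0.75) = P_x/P_y.
Solve for the ratio: y/x = [3·P_x/P_y]^(4/3).
With the ratio pinned down, the budget gives x* = M/(P_x + P_y·(y/x)) and y* = (y/x)·x*.
Numerically y/x = 19.175961, so x* = 422/(33.6 + 11·19.175961) = 1.7257.

x* = 1.7257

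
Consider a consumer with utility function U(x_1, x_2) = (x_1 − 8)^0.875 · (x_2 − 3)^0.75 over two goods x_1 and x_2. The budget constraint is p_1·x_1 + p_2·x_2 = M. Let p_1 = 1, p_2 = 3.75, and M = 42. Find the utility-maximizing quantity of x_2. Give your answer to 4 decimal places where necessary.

Discretionary income = 42 − 8·1 − 3·3.75 = 22.75; x_2* = 3 + 6/13·22.75/3.75 = 5.8.

x_2* = 5.8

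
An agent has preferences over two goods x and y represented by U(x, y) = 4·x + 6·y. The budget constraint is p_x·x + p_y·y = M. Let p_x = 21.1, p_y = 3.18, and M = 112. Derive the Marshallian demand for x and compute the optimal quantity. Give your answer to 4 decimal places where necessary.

Perfect substitutes: compare marginal utility per dollar. 4/p_x vs 6/p_y → 0.1896 vs 1.8868.
y gives more utility per dollar, so spend all income on y: y* = M/p_y, x* = 0.
Numerically: x* = 0, y* = 35.2201.

x* = 0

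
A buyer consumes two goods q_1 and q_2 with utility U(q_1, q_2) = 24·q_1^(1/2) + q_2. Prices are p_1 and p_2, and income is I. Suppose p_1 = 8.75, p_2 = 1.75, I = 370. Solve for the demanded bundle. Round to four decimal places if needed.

Utility is quasi-linear in q_2; the FOC for q_1 is 12/√q_1 = p_1/p_2.
Thus q_1* = (12·p_2/p_1)² — independent of I — with the rest of income spent on q_2.
Plugging in: q_1* = (12·1.75/8.75)² = 5.76, q_2* = 182.6286.

q_1* = 5.76, q_2* = 182.6286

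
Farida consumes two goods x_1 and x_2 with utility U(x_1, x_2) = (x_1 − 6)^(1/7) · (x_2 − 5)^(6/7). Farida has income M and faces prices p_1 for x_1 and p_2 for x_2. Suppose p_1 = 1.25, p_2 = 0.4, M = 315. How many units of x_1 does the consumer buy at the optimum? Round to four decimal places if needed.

MRS = (1/6)·(x_2−5)/(x_1−6). Tangency with p_1/p_2 gives x_2−5 = 6·(p_1/p_2)·(x_1−6).
After buying the subsistence bundle (6, 5), a share 1/7 of the remaining income goes to x_1: x_1* = 6 + 1/7·(M − 6p_1 − 5p_2)/p_1.
Discretionary income = 315 − 6·1.25 − 5·0.4 = 305.5; x_1* = 6 + 1/7·305.5/1.25 = 40.9143.

x_1* = 40.9143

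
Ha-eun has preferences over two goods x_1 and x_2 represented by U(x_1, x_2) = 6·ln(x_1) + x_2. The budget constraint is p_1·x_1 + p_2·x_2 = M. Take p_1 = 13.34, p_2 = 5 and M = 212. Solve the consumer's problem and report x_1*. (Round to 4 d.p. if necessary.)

Set MRS = p_1/p_2: (6/x_1)/1 = p_1/p_2.
So x_1*(p_1,p_2) = 6·p_2/p_1, independent of income; and x_2* = (M − 6·p_2)/p_2.
At the given prices: x_1* = 6·5/13.34 = 2.2489.

x_1* = 2.2489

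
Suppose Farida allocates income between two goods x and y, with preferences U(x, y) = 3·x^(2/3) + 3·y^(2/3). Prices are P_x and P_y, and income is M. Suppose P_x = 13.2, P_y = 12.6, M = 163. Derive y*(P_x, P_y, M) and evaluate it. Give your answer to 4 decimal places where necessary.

y* = 6.7689

MRS = MU_x/MU_y = (y/x)^(1/3). Set equal to P_x/P_y.
Solve for the ratio: y/x = [P_x/P_y]^(3).
With the ratio pinned down, the budget gives x* = M/(P_x + P_y·(y/x)) and y* = (y/x)·x*.
Numerically y/x = 1.149768, so x* = 163/(13.2 + 12.6·1.149768) = 5.8872 and y* = 1.149768·5.8872 = 6.7689.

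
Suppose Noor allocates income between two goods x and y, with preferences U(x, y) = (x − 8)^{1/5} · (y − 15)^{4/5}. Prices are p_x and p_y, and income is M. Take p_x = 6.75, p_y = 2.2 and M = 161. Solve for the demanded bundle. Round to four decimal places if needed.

Let x' = x−8, y' = y−15. MRS = (1/4)·y'/x' = p_x/p_y.
After buying the subsistence bundle (8, 15), a share 0.2 of the remaining income goes to x: x* = 8 + 0.2·(M − 8p_x − 15p_y)/p_x.
Discretionary income = 161 − 8·6.75 − 15·2.2 = 74; x* = 8 + 0.2·74/6.75 = 10.1926; y* = 15 + 0.8·74/2.2 = 41.9091.

x* = 10.1926, y* = 41.9091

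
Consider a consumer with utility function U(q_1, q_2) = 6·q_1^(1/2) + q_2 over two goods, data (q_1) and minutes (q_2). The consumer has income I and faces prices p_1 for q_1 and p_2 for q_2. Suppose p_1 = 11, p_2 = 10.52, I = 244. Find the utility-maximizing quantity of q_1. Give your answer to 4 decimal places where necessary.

q_1* = 8.2317

Set MRS = p_1/p_2: 3·q_1^(−1/2) = p_1/p_2.
Thus q_1* = (3·p_2/p_1)² — independent of I — with the rest of income spent on q_2.
Plugging in: q_1* = (3·10.52/11)² = 8.2317.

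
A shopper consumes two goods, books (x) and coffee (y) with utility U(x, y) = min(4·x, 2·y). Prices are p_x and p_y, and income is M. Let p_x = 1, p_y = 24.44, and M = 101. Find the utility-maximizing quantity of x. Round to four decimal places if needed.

Leontief preferences: the optimum is at the kink where x/2 = y/4, i.e. y = 2·x.
Budget: p_x·x + p_y·2·x = M, so (2·p_x + 4·p_y)·x = 2·M.
Demand: x*(p_x,p_y,M) = 2·M/(2·p_x + 4·p_y), y* = 4·M/(2·p_x + 4·p_y).
Here 2·1 + 4·24.44 = 99.76, giving x* = 2.0249.

x* = 2.0249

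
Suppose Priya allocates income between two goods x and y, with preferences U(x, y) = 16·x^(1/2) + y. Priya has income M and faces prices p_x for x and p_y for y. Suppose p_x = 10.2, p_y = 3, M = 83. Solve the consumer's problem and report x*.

Solve: √x = 8·p_y/p_x, so x*(p_x,p_y) = (8·p_y/p_x)², and y* = (M − p_x·x*)/p_y.
Plugging in: x* = (8·3/10.2)² = 5.5363.

x* = 5.5363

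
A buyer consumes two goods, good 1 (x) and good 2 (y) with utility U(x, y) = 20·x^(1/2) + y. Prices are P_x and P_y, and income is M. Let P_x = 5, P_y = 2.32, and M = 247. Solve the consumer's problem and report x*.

x* = 21.5296

MU_x = 10/√x, MU_y = 1. Tangency: 10/√x = P_x/P_y.
Thus x* = (10·P_y/P_x)² — independent of M — with the rest of income spent on y.
Plugging in: x* = (10·2.32/5)² = 21.5296.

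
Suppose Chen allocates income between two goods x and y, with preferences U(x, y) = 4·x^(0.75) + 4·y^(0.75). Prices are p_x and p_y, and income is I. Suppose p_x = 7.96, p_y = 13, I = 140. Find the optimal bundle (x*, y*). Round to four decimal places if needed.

With the ratio pinned down, the budget gives x* = I/(p_x + p_y·(y/x)) and y* = (y/x)·x*.
Numerically y/x = 0.140566, so x* = 140/(7.96 + 13·0.140566) = 14.3042 and y* = 0.140566·14.3042 = 2.0107.

x* = 14.3042, y* = 2.0107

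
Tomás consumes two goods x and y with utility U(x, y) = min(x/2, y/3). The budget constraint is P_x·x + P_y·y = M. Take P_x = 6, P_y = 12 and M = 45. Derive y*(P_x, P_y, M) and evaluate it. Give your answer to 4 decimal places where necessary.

y* = 2.8125

With perfect complements, no substitution: consume in ratio x:y = 2:3.
Budget: P_x·x + P_y·(3/2)·x = M, so (2·P_x + 3·P_y)·x = 2·M.
Demand: x*(P_x,P_y,M) = 2·M/(2·P_x + 3·P_y), y* = 3·M/(2·P_x + 3·P_y).
Here 2·6 + 3·12 = 48, giving y* = 2.8125.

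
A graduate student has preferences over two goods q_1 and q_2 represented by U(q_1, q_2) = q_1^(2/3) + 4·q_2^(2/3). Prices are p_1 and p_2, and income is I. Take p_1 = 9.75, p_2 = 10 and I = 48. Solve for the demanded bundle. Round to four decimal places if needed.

MRS = MU_q_1/MU_q_2 = (1/4)·(q_2/q_1)^(1/3). Set equal to p_1/p_2.
Hence q_2/q_1 = (4·p_1/p_2)^(1/(1/3)), i.e. raised to the 3 power.
With the ratio pinned down, the budget gives q_1* = I/(p_1 + p_2·(q_2/q_1)) and q_2* = (q_2/q_1)·q_1*.
Numerically q_2/q_1 = 59.319, so q_1* = 48/(9.75 + 10·59.319) = 0.0796 and q_2* = 59.319·0.0796 = 4.7224.

q_1* = 0.0796, q_2* = 4.7224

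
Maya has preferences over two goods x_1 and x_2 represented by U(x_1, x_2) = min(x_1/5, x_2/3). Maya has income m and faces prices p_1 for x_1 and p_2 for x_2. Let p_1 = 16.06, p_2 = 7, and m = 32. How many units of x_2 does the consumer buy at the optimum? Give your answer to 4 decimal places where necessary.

x_2* = 0.9477

With perfect complements, no substitution: consume in ratio x_1:x_2 = 5:3.
Budget: p_1·x_1 + p_2·(3/5)·x_1 = m, so (5·p_1 + 3·p_2)·x_1 = 5·m.
Demand: x_1*(p_1,p_2,m) = 5·m/(5·p_1 + 3·p_2), x_2* = 3·m/(5·p_1 + 3·p_2).
Here 5·16.06 + 3·7 = 101.3, giving x_2* = 0.9477.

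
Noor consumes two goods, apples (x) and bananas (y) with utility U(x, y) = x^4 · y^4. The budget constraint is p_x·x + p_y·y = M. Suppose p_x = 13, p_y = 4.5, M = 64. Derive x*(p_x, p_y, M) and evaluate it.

MU_x/MU_y = (4·y)/(4·x); tangency sets this equal to p_x/p_y.
Rearranging, p_y·y = p_x·x. Substituting into the budget gives p_x·x·(1 + 1) = M.
Demand: x*(p_x,p_y,M) = 0.5·M/p_x and y* = 0.5·M/p_y.
At p_x=13, p_y=4.5, M=64: x* = 0.5·64/13 = 2.4615.

x* = 2.4615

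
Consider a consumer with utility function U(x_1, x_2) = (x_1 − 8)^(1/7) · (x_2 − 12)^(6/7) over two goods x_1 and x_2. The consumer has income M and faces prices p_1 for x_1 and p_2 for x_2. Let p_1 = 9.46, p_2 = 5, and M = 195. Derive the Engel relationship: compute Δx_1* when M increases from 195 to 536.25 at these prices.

MRS = (1/6)·(x_2−12)/(x_1−8). Tangency with p_1/p_2 gives x_2−12 = 6·(p_1/p_2)·(x_1−8).
Substituting into the budget: x_1* = 8 + 1/7·(M − 8·p_1 − 12·p_2)/p_1, and x_2* = 12 + 6/7·(…)/p_2.
Discretionary income = 195 − 8·9.46 − 12·5 = 59.32; x_1* = 8 + 1/7·59.32/9.46 = 8.8958.
At M' = 536.25: x_1* = 14.0491. Change: 14.0491 − 8.8958 = 5.1533.

Δx_1* = 5.1533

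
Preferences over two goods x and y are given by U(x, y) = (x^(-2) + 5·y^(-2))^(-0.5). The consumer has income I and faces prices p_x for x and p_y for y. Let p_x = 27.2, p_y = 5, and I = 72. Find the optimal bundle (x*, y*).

MU_x ∝ x^(-3), MU_y ∝ 5·y^(-3), so MRS = (1/5)·(y/x)^(3) = p_x/p_y.
Hence y/x = (5·p_x/p_y)^(1/(3)), i.e. raised to the 1/3 power.
With the ratio pinned down, the budget gives x* = I/(p_x + p_y·(y/x)) and y* = (y/x)·x*.
Numerically y/x = 3.007389, so x* = 72/(27.2 + 5·3.007389) = 1.7047 and y* = 3.007389·1.7047 = 5.1266.

x* = 1.7047, y* = 5.1266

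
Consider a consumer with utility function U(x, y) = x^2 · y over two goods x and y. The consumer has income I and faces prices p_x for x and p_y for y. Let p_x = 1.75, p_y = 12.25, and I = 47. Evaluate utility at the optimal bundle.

Tangency: MRS = 2·y/x = p_x/p_y.
So 2·p_y·y = p_x·x; combined with the budget, a share 2/3 of income goes to x.
Demand: x*(p_x,p_y,I) = 2/3·I/p_x and y* = 1/3·I/p_y.
At p_x=1.75, p_y=12.25, I=47: x* = 2/3·47/1.75 = 17.9048, y* = 1.2789.
Utility at the optimum: U(17.9048, 1.2789) = 409.9941.

V = 409.9941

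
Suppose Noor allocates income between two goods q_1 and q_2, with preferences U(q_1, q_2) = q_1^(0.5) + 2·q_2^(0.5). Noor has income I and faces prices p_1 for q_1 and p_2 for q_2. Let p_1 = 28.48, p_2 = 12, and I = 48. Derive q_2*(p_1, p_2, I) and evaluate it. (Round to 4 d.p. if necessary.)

q_2* = 3.6188

MRS = MU_q_1/MU_q_2 = (1/2)·(q_2/q_1)^(0.5). Set equal to p_1/p_2.
Solve for the ratio: q_2/q_1 = [2·p_1/p_2]^(2).
Substitute q_2 = (q_2/q_1)·q_1 into the budget: q_1* = I/(p_1 + p_2·(q_2/q_1)).
Numerically q_2/q_1 = 22.530844, so q_1* = 48/(28.48 + 12·22.530844) = 0.1606 and q_2* = 22.530844·0.1606 = 3.6188.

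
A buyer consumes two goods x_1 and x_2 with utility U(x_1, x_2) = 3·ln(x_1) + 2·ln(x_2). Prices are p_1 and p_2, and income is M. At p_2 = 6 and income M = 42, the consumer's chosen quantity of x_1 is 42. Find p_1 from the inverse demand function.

The MRS is (3/2)·x_2/x_1. Set MRS = p_1/p_2.
So 3·p_2·x_2 = 2·p_1·x_1; combined with the budget, a share 0.6 of income goes to x_1.
Demand: x_1*(p_1,p_2,M) = 0.6·M/p_1 and x_2* = 0.4·M/p_2.
Set x_1* = 42 in the demand function and solve for p_1: p_1 = 0.6.

p_1 = 0.6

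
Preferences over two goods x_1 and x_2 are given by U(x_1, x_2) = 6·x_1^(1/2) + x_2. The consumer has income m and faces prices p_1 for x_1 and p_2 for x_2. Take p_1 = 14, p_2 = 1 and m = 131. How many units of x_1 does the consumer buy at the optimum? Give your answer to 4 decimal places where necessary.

Utility is quasi-linear in x_2; the FOC for x_1 is 3/√x_1 = p_1/p_2.
Thus x_1* = (3·p_2/p_1)² — independent of m — with the rest of income spent on x_2.
Plugging in: x_1* = (3·1/14)² = 0.0459.

x_1* = 0.0459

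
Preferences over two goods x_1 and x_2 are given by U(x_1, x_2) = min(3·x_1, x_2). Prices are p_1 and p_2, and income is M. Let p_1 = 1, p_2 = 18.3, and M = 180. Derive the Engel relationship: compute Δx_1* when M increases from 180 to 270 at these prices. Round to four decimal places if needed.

Leontief preferences: the optimum is at the kink where x_1/1 = x_2/3, i.e. x_2 = 3·x_1.
Budget: p_1·x_1 + p_2·3·x_1 = M, so (p_1 + 3·p_2)·x_1 = M.
Demand: x_1*(p_1,p_2,M) = M/(p_1 + 3·p_2), x_2* = 3·M/(p_1 + 3·p_2).
Here 1 + 3·18.3 = 55.9, giving x_1* = 3.22.
At M' = 270: x_1* = 4.8301. Change: 4.8301 − 3.22 = 1.61.

Δx_1* = 1.61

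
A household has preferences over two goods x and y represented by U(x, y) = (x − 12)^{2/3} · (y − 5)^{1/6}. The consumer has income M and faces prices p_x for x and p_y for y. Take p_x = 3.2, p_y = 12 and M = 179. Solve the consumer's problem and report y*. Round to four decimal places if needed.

y* = 6.3433

This is Cobb-Douglas in (x−12, y−5): tangency gives 2/3·p_y·(y−5) = 1/6·p_x·(x−12).
Substituting into the budget: x* = 12 + 0.8·(M − 12·p_x − 5·p_y)/p_x, and y* = 5 + 0.2·(…)/p_y.
Discretionary income = 179 − 12·3.2 − 5·12 = 80.6; y* = 5 + 0.2·80.6/12 = 6.3433.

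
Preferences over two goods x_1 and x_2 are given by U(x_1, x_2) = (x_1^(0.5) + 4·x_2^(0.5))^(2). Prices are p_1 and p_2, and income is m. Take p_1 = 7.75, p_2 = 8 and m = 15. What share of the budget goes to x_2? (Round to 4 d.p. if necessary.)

share on x_2 = 0.9394

With the ratio pinned down, the budget gives x_1* = m/(p_1 + p_2·(x_2/x_1)) and x_2* = (x_2/x_1)·x_1*.
Numerically x_2/x_1 = 15.015625, so x_1* = 15/(7.75 + 8·15.015625) = 0.1173 and x_2* = 15.015625·0.1173 = 1.7614.
Expenditure on x_2: 8·1.7614 = 14.0909; share = 0.9394.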